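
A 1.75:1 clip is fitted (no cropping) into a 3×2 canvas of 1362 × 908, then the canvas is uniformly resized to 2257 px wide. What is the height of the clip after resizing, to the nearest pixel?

1290 px

Fitted into 1362×908, the clip spans the width; its height is 1362 / 1.750 ≈ 778.29 px.
The frame scales by 2257/1362 = 1.6571; 778.29 × 1.6571 ≈ 1289.71 px.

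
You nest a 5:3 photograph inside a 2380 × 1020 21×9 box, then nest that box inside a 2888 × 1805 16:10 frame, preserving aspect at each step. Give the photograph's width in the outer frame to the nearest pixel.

2063 px

First fit — 5:3 into 2380×1020 spans the height: 1700.00 × 1020.00.
The 21×9 canvas is width-limited in 2888×1805, giving 2888.00 × 1237.71; scale factor 1.2134.
The photograph scales with it: width 1700.00 × 1.2134 ≈ 2062.86.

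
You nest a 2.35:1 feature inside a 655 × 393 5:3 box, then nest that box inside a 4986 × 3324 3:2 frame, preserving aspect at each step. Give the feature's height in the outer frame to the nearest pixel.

Inside the 655×393 canvas the feature is width-limited at 655.00 × 278.72.
5:3 in 4986×3324: fills the width, so the intermediate becomes 4986.00 × 2991.60 — a scale of ×7.6122.
Applying the same ×7.6122: 278.72 → 2121.70.

2122 px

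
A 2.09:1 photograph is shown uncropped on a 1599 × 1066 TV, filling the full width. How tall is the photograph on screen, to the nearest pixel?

765 px

The photograph is 1599 / 2.090 ≈ 765.07 px tall.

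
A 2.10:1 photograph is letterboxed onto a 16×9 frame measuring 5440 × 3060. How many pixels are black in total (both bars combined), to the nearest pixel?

2554210 pixels

2.10:1 is wider than 16×9, so it spans the full width.
The photograph is 5440 / 2.100 ≈ 2590.4762 px tall.
Black = 3060 − 2590.4762 = 469.5238 px.
That's 469.5238 × 5440 ≈ 2554210 black pixels.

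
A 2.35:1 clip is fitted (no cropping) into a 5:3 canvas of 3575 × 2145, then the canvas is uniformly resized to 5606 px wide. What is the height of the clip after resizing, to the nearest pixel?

2386 px

In the 3575×2145 frame the clip fills the width: height = 3575 / 2.350 ≈ 1521.28 px.
Resizing to 5606 px wide multiplies everything by 1.5681: 1521.28 → 2385.53 px.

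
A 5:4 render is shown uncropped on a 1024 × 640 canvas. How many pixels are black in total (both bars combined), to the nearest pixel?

5:4 is narrower than 16:10, so it spans the full height.
The render is 640 × 5/4 ≈ 800.0000 px wide.
1024 − 800.0000 = 224.0000 px of bars.
That's 224.0000 × 640 ≈ 143360 black pixels.

143360 pixels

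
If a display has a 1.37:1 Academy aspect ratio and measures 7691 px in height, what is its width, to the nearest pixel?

10537 px

Width = 7691 × 1.370 = 10536.67.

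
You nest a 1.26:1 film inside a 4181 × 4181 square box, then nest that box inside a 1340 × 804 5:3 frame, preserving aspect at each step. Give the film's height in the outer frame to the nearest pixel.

Inside the 4181×4181 canvas the film is width-limited at 4181.00 × 3318.25.
square in 1340×804: fills the height, so the intermediate becomes 804.00 × 804.00 — a scale of ×0.1923.
So the film's height is 3318.25 × 0.1923 ≈ 638.10.

638 px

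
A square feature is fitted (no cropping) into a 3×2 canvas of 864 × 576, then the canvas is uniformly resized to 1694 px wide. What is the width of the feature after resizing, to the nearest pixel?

Fitted into 864×576, the feature spans the height; its width is 576 × 1/1 ≈ 576.00 px.
Scaling 864 → 1694 is ×1.9606, so the width becomes 576.00 × 1.9606 ≈ 1129.33 px.

1129 px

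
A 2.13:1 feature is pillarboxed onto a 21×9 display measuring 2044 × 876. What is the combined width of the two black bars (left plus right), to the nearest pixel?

2.13:1 (2.130) < 21×9 (2.333), so the feature fills the height.
The feature is 876 × 2.130 ≈ 1865.88 px wide.
2044 − 1865.88 = 178.12 px of bars.

178 px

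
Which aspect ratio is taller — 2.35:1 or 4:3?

4:3

2.35 and 4:3 = 1.333; 2.35 > 1.333. The smaller width-to-height ratio is the taller frame.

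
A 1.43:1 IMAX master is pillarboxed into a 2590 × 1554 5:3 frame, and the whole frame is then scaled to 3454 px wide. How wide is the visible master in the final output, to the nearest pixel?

2964 px

At 2590×1554 the master is height-limited, so width = 1554 × 1.430 ≈ 2222.22 px.
Scaling 2590 → 3454 is ×1.3336, so the width becomes 2222.22 × 1.3336 ≈ 2963.53 px.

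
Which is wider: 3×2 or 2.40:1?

3×2 = 1.5 and 2.4; 2.4 > 1.5.

2.40:1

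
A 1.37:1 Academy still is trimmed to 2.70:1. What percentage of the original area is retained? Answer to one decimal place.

50.7%

The width stays; only height is cut (since 2.70:1 is wider than 1.37:1 Academy).
Area ratio = (1.370)/(2.700) = 50.74% retained.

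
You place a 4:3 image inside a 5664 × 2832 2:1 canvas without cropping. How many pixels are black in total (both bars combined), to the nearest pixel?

Since 1.333 < 2.000, the image is height-limited.
Content width = 2832 × 4/3 ≈ 3776.0000 px.
5664 − 3776.0000 = 1888.0000 px of bars.
That's 1888.0000 × 2832 ≈ 5346816 black pixels.

5346816 pixels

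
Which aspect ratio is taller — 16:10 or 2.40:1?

16:10 = 1.6 and 2.4; 2.4 > 1.6. The smaller width-to-height ratio is the taller frame.

16:10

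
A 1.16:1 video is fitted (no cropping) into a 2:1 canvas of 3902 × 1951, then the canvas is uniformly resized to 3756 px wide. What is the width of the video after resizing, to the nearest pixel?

2178 px

Fitted into 3902×1951, the video spans the height; its width is 1951 × 1.160 ≈ 2263.16 px.
The frame scales by 3756/3902 = 0.9626; 2263.16 × 0.9626 ≈ 2178.48 px.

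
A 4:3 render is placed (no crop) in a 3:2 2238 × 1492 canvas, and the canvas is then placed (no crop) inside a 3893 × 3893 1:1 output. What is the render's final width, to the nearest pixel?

3460 px

Inside the 2238×1492 canvas the render is height-limited at 1989.33 × 1492.00.
The 3:2 canvas is width-limited in 3893×3893, giving 3893.00 × 2595.33; scale factor 1.7395.
The render scales with it: width 1989.33 × 1.7395 ≈ 3460.44.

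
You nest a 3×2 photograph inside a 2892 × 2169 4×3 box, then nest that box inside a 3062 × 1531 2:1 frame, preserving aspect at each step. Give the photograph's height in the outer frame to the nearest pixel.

First fit — 3×2 into 2892×2169 spans the width: 2892.00 × 1928.00.
4×3 in 3062×1531: fills the height, so the intermediate becomes 2041.33 × 1531.00 — a scale of ×0.7059.
Applying the same ×0.7059: 1928.00 → 1360.89.

1361 px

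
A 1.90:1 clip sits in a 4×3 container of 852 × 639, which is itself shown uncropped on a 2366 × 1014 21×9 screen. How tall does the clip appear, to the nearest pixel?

712 px

Inside the 852×639 canvas the clip is width-limited at 852.00 × 448.42.
4×3 in 2366×1014: fills the height, so the intermediate becomes 1352.00 × 1014.00 — a scale of ×1.5869.
The clip scales with it: height 448.42 × 1.5869 ≈ 711.58.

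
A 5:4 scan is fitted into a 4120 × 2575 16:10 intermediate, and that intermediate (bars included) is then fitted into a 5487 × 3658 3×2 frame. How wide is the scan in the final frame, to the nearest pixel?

4287 px

Inside the 4120×2575 canvas the scan is height-limited at 3218.75 × 2575.00.
The 16:10 canvas is width-limited in 5487×3658, giving 5487.00 × 3429.38; scale factor 1.3318.
So the scan's width is 3218.75 × 1.3318 ≈ 4286.72.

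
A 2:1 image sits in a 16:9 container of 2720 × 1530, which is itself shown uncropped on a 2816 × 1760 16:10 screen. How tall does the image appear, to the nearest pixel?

1408 px

Inside the 2720×1530 canvas the image is width-limited at 2720.00 × 1360.00.
Second fit — the 16:9 canvas into 2816×1760 spans the width: 2816.00 × 1584.00 (×1.0353 from 2720×1530).
The image scales with it: height 1360.00 × 1.0353 ≈ 1408.00.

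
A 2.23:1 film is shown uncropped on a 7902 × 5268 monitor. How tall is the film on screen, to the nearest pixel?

2.23:1 is wider than 3:2, so it spans the full width.
Content height = 7902 / 2.230 ≈ 3543.50 px.

3543 px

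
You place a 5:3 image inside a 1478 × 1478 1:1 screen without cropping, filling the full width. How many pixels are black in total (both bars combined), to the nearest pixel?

873794 pixels

That makes the image 886.8000 px tall (1478 × 3/5).
1478 − 886.8000 = 591.2000 px of bars.
Bar area = 591.2000 × 1478 ≈ 873794 px.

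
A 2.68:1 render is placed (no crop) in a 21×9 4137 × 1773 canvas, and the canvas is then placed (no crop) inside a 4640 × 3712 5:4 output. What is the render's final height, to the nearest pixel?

Inside the 4137×1773 canvas the render is width-limited at 4137.00 × 1543.66.
21×9 in 4640×3712: fills the width, so the intermediate becomes 4640.00 × 1988.57 — a scale of ×1.1216.
Applying the same ×1.1216: 1543.66 → 1731.34.

1731 px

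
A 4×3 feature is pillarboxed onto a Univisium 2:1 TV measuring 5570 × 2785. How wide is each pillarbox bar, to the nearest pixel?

4×3 (1.333) < Univisium 2:1 (2.000), so the feature fills the height.
Content width = 2785 × 4/3 ≈ 3713.33 px.
Leftover width: 5570 − 3713.33 = 1856.67 px → 928.33 each side.

928 px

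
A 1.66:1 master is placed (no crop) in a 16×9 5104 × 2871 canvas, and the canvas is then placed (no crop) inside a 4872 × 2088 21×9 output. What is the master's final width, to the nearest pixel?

3466 px

1.66:1 in 5104×2871: fills the height, so the master is 4765.86 × 2871.00.
Second fit — the 16×9 canvas into 4872×2088 spans the height: 3712.00 × 2088.00 (×0.7273 from 5104×2871).
Applying the same ×0.7273: 4765.86 → 3466.08.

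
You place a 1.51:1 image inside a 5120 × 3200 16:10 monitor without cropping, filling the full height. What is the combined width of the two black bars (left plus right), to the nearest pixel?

The image is 3200 × 1.510 ≈ 4832.00 px wide.
5120 − 4832.00 = 288.00 px of bars.

288 px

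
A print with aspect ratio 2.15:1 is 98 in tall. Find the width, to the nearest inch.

98 × 2.150 = 210.70.

211 in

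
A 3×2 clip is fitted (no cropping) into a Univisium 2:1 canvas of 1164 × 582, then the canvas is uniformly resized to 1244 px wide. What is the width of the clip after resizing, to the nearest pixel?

In the 1164×582 frame the clip fills the height: width = 582 × 3/2 ≈ 873.00 px.
Resizing to 1244 px wide multiplies everything by 1.0687: 873.00 → 933.00 px.

933 px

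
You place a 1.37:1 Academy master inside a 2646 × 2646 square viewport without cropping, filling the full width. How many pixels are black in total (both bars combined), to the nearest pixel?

1890866 pixels

Content height = 2646 / 1.370 ≈ 1931.3869 px.
Leftover height: 2646 − 1931.3869 = 714.6131 px.
Bar area = 714.6131 × 2646 ≈ 1890866 px.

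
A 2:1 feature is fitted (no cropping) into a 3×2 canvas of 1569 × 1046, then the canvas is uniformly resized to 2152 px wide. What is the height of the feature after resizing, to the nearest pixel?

1076 px

Fitted into 1569×1046, the feature spans the width; its height is 1569 × 1/2 ≈ 784.50 px.
The frame scales by 2152/1569 = 1.3716; 784.50 × 1.3716 ≈ 1076.00 px.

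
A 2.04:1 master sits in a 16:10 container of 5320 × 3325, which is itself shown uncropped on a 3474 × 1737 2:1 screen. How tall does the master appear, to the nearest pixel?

Inside the 5320×3325 canvas the master is width-limited at 5320.00 × 2607.84.
Second fit — the 16:10 canvas into 3474×1737 spans the height: 2779.20 × 1737.00 (×0.5224 from 5320×3325).
So the master's height is 2607.84 × 0.5224 ≈ 1362.35.

1362 px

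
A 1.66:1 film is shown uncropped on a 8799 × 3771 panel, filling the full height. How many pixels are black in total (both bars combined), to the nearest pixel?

That makes the image 6259.8600 px wide (3771 × 1.660).
Black = 8799 − 6259.8600 = 2539.1400 px.
Across the 3771-px span: 2539.1400 × 3771 ≈ 9575097 px.

9575097 pixels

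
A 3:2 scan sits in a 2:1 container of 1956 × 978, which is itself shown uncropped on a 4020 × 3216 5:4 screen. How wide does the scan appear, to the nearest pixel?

3015 px

Inside the 1956×978 canvas the scan is height-limited at 1467.00 × 978.00.
2:1 in 4020×3216: fills the width, so the intermediate becomes 4020.00 × 2010.00 — a scale of ×2.0552.
So the scan's width is 1467.00 × 2.0552 ≈ 3015.00.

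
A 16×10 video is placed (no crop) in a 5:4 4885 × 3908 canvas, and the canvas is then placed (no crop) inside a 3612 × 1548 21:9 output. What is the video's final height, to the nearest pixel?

First fit — 16×10 into 4885×3908 spans the width: 4885.00 × 3053.12.
The 5:4 canvas is height-limited in 3612×1548, giving 1935.00 × 1548.00; scale factor 0.3961.
So the video's height is 3053.12 × 0.3961 ≈ 1209.38.

1209 px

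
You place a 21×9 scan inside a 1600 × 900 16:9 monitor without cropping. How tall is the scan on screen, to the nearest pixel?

21×9 is wider than 16:9, so it spans the full width.
The scan is 1600 × 9/21 ≈ 685.71 px tall.

686 px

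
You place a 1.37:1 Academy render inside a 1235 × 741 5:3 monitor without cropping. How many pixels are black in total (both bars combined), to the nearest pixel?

1.37:1 Academy (1.370) < 5:3 (1.667), so the render fills the height.
Content width = 741 × 1.370 ≈ 1015.1700 px.
Black = 1235 − 1015.1700 = 219.8300 px.
That's 219.8300 × 741 ≈ 162894 black pixels.

162894 pixels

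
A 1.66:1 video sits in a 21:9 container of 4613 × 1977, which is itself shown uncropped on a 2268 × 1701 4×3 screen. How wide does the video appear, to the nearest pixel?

1.66:1 in 4613×1977: fills the height, so the video is 3281.82 × 1977.00.
21:9 in 2268×1701: fills the width, so the intermediate becomes 2268.00 × 972.00 — a scale of ×0.4917.
The video scales with it: width 3281.82 × 0.4917 ≈ 1613.52.

1614 px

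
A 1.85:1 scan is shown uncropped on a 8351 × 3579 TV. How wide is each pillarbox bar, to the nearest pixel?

Since 1.850 < 2.333, the scan is height-limited.
That makes the image 6621.15 px wide (3579 × 1.850).
Black = 8351 − 6621.15 = 1729.85 px, or 864.92 per bar.

865 px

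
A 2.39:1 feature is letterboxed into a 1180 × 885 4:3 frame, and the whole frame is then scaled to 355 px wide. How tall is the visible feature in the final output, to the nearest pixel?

Fitted into 1180×885, the feature spans the width; its height is 1180 / 2.390 ≈ 493.72 px.
Resizing to 355 px wide multiplies everything by 0.3008: 493.72 → 148.54 px.

149 px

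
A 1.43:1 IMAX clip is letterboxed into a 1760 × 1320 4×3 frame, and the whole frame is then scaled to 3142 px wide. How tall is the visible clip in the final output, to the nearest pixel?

Fitted into 1760×1320, the clip spans the width; its height is 1760 / 1.430 ≈ 1230.77 px.
Scaling 1760 → 3142 is ×1.7852, so the height becomes 1230.77 × 1.7852 ≈ 2197.20 px.

2197 px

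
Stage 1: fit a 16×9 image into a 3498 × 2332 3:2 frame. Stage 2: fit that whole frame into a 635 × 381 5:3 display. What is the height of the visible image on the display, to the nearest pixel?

321 px

Inside the 3498×2332 canvas the image is width-limited at 3498.00 × 1967.62.
The 3:2 canvas is height-limited in 635×381, giving 571.50 × 381.00; scale factor 0.1634.
So the image's height is 1967.62 × 0.1634 ≈ 321.47.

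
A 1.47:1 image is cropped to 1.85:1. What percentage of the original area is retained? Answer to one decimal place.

Going from 1.47:1 to 1.85:1 means cutting height while keeping width.
(1.470)/(1.850) ≈ 0.795 of the area survives.

79.5%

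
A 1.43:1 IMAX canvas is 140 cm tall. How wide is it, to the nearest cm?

200 cm

140 × 1.430 = 200.20.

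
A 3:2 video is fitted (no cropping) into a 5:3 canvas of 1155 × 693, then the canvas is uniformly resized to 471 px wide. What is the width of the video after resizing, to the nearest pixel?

424 px

In the 1155×693 frame the video fills the height: width = 693 × 3/2 ≈ 1039.50 px.
The frame scales by 471/1155 = 0.4078; 1039.50 × 0.4078 ≈ 423.90 px.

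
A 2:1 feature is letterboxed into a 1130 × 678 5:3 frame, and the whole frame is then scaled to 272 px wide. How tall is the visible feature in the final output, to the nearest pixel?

In the 1130×678 frame the feature fills the width: height = 1130 × 1/2 ≈ 565.00 px.
The frame scales by 272/1130 = 0.2407; 565.00 × 0.2407 ≈ 136.00 px.

136 px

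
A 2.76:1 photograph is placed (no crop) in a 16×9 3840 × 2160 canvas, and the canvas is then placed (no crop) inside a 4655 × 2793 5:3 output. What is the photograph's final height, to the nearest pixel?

1687 px

2.76:1 in 3840×2160: fills the width, so the photograph is 3840.00 × 1391.30.
16×9 in 4655×2793: fills the width, so the intermediate becomes 4655.00 × 2618.44 — a scale of ×1.2122.
Applying the same ×1.2122: 1391.30 → 1686.59.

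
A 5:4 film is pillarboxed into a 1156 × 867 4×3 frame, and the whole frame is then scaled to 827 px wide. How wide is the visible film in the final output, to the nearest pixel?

Fitted into 1156×867, the film spans the height; its width is 867 × 5/4 ≈ 1083.75 px.
Resizing to 827 px wide multiplies everything by 0.7154: 1083.75 → 775.31 px.

775 px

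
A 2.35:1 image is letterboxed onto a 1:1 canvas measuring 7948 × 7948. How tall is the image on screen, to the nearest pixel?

3382 px

2.35:1 (2.350) > 1:1 (1.000), so the image fills the width.
The image is 7948 / 2.350 ≈ 3382.13 px tall.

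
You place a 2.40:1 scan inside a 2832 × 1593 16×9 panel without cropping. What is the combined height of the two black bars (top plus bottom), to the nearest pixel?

Since 2.400 > 1.778, the scan is width-limited.
That makes the image 1180.00 px tall (2832 / 2.400).
Leftover height: 1593 − 1180.00 = 413.00 px.

413 px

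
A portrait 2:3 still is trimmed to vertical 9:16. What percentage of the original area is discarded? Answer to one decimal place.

15.6%

Going from portrait 2:3 to vertical 9:16 means cutting width while keeping height.
(0.562)/(0.667) ≈ 0.844 of the area survives, leaving 15.62% discarded.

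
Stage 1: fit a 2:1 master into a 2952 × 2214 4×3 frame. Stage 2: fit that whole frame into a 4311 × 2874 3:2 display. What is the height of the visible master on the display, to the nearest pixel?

1916 px

First fit — 2:1 into 2952×2214 spans the width: 2952.00 × 1476.00.
4×3 in 4311×2874: fills the height, so the intermediate becomes 3832.00 × 2874.00 — a scale of ×1.2981.
So the master's height is 1476.00 × 1.2981 ≈ 1916.00.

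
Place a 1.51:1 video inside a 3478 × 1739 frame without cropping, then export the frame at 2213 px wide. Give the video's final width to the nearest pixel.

1671 px

Fitted into 3478×1739, the video spans the height; its width is 1739 × 1.510 ≈ 2625.89 px.
Scaling 3478 → 2213 is ×0.6363, so the width becomes 2625.89 × 0.6363 ≈ 1670.82 px.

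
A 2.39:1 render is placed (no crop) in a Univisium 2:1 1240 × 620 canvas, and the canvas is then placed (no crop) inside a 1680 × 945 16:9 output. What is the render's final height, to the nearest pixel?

2.39:1 in 1240×620: fills the width, so the render is 1240.00 × 518.83.
Univisium 2:1 in 1680×945: fills the width, so the intermediate becomes 1680.00 × 840.00 — a scale of ×1.3548.
The render scales with it: height 518.83 × 1.3548 ≈ 702.93.

703 px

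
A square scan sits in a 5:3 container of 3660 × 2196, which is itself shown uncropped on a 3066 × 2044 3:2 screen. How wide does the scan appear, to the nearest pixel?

1840 px

Inside the 3660×2196 canvas the scan is height-limited at 2196.00 × 2196.00.
5:3 in 3066×2044: fills the width, so the intermediate becomes 3066.00 × 1839.60 — a scale of ×0.8377.
The scan scales with it: width 2196.00 × 0.8377 ≈ 1839.60.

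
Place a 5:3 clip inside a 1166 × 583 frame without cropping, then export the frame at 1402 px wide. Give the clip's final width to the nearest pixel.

At 1166×583 the clip is height-limited, so width = 583 × 5/3 ≈ 971.67 px.
Resizing to 1402 px wide multiplies everything by 1.2024: 971.67 → 1168.33 px.

1168 px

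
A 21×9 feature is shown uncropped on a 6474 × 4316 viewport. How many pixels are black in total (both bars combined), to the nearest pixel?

Since 2.333 > 1.500, the feature is width-limited.
The feature is 6474 × 9/21 ≈ 2774.5714 px tall.
Black = 4316 − 2774.5714 = 1541.4286 px.
Bar area = 1541.4286 × 6474 ≈ 9979209 px.

9979209 pixels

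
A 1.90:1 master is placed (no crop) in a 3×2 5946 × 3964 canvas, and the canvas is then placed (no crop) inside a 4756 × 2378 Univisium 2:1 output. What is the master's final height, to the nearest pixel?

1877 px

First fit — 1.90:1 into 5946×3964 spans the width: 5946.00 × 3129.47.
3×2 in 4756×2378: fills the height, so the intermediate becomes 3567.00 × 2378.00 — a scale of ×0.5999.
Applying the same ×0.5999: 3129.47 → 1877.37.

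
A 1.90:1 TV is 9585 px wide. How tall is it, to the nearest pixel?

Height = 9585 / 1.900 = 5044.74.

5045 px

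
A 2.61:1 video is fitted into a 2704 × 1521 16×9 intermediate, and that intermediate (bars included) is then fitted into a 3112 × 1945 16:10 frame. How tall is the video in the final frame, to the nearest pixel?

1192 px

First fit — 2.61:1 into 2704×1521 spans the width: 2704.00 × 1036.02.
16×9 in 3112×1945: fills the width, so the intermediate becomes 3112.00 × 1750.50 — a scale of ×1.1509.
The video scales with it: height 1036.02 × 1.1509 ≈ 1192.34.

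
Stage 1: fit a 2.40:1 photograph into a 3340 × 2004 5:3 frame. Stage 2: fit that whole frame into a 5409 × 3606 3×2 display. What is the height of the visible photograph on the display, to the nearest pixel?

First fit — 2.40:1 into 3340×2004 spans the width: 3340.00 × 1391.67.
Second fit — the 5:3 canvas into 5409×3606 spans the width: 5409.00 × 3245.40 (×1.6195 from 3340×2004).
Applying the same ×1.6195: 1391.67 → 2253.75.

2254 px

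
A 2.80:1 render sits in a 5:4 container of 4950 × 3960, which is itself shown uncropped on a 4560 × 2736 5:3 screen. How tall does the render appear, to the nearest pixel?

First fit — 2.80:1 into 4950×3960 spans the width: 4950.00 × 1767.86.
The 5:4 canvas is height-limited in 4560×2736, giving 3420.00 × 2736.00; scale factor 0.6909.
Applying the same ×0.6909: 1767.86 → 1221.43.

1221 px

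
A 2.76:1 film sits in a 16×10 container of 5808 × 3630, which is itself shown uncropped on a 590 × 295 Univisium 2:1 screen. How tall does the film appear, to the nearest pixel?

171 px

2.76:1 in 5808×3630: fills the width, so the film is 5808.00 × 2104.35.
Second fit — the 16×10 canvas into 590×295 spans the height: 472.00 × 295.00 (×0.0813 from 5808×3630).
Applying the same ×0.0813: 2104.35 → 171.01.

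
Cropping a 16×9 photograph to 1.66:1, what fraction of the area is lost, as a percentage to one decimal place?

1.66:1 is narrower than 16×9, so the crop keeps the full height and trims the width.
Fraction kept = (1.660)/(1.778) ≈ 93.38%, so 6.62% is lost.

6.6%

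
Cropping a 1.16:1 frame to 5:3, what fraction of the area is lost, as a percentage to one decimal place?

30.4%

The width stays; only height is cut (since 5:3 is wider than 1.16:1).
Area ratio = (1.160)/(1.667) = 69.60%; the remaining 30.40% is cropped out.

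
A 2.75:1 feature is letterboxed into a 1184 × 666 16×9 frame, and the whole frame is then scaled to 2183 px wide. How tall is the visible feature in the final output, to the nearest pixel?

At 1184×666 the feature is width-limited, so height = 1184 / 2.750 ≈ 430.55 px.
Scaling 1184 → 2183 is ×1.8438, so the height becomes 430.55 × 1.8438 ≈ 793.82 px.

794 px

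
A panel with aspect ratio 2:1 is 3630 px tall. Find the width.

7260 px

At 2:1, 3630 / 1 × 2 ≈ 7260.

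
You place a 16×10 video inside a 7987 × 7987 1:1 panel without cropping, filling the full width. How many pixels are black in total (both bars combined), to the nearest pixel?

The video is 7987 × 10/16 ≈ 4991.8750 px tall.
Black = 7987 − 4991.8750 = 2995.1250 px.
That's 2995.1250 × 7987 ≈ 23922063 black pixels.

23922063 pixels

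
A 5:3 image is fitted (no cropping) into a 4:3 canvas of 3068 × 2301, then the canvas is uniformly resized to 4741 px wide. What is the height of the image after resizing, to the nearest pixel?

2845 px

At 3068×2301 the image is width-limited, so height = 3068 × 3/5 ≈ 1840.80 px.
Resizing to 4741 px wide multiplies everything by 1.5453: 1840.80 → 2844.60 px.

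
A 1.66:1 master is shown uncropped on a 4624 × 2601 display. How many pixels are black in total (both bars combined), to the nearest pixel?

796790 pixels

1.66:1 is narrower than 16×9, so it spans the full height.
Content width = 2601 × 1.660 ≈ 4317.6600 px.
Leftover width: 4624 − 4317.6600 = 306.3400 px.
Across the 2601-px span: 306.3400 × 2601 ≈ 796790 px.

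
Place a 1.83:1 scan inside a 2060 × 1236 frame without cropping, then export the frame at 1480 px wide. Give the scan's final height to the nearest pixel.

809 px

Fitted into 2060×1236, the scan spans the width; its height is 2060 / 1.830 ≈ 1125.68 px.
Scaling 2060 → 1480 is ×0.7184, so the height becomes 1125.68 × 0.7184 ≈ 808.74 px.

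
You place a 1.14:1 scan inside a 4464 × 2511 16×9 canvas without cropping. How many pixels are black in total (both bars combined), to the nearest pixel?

Since 1.140 < 1.778, the scan is height-limited.
That makes the image 2862.5400 px wide (2511 × 1.140).
Leftover width: 4464 − 2862.5400 = 1601.4600 px.
Across the 2511-px span: 1601.4600 × 2511 ≈ 4021266 px.

4021266 pixels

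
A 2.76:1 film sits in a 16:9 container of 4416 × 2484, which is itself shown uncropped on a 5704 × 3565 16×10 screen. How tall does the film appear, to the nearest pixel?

2067 px

Inside the 4416×2484 canvas the film is width-limited at 4416.00 × 1600.00.
16:9 in 5704×3565: fills the width, so the intermediate becomes 5704.00 × 3208.50 — a scale of ×1.2917.
Applying the same ×1.2917: 1600.00 → 2066.67.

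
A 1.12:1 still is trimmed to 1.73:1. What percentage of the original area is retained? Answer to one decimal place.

The width stays; only height is cut (since 1.73:1 is wider than 1.12:1).
(1.120)/(1.730) ≈ 0.647 of the area survives.

64.7%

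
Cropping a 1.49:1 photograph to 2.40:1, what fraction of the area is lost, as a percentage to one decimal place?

The width stays; only height is cut (since 2.40:1 is wider than 1.49:1).
Area ratio = (1.490)/(2.400) = 62.08%; the remaining 37.92% is cropped out.

37.9%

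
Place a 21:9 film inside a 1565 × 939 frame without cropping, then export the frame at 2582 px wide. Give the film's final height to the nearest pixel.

1107 px

At 1565×939 the film is width-limited, so height = 1565 × 9/21 ≈ 670.71 px.
The frame scales by 2582/1565 = 1.6498; 670.71 × 1.6498 ≈ 1106.57 px.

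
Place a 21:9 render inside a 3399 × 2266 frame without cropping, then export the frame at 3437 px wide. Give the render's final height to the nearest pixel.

At 3399×2266 the render is width-limited, so height = 3399 × 9/21 ≈ 1456.71 px.
Resizing to 3437 px wide multiplies everything by 1.0112: 1456.71 → 1473.00 px.

1473 px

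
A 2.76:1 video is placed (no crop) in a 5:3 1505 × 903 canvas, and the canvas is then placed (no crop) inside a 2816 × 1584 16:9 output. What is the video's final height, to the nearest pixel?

957 px

First fit — 2.76:1 into 1505×903 spans the width: 1505.00 × 545.29.
5:3 in 2816×1584: fills the height, so the intermediate becomes 2640.00 × 1584.00 — a scale of ×1.7542.
Applying the same ×1.7542: 545.29 → 956.52.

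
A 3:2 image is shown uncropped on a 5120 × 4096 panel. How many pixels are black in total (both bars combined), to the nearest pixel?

3495253 pixels

Since 1.500 > 1.250, the image is width-limited.
Content height = 5120 × 2/3 ≈ 3413.3333 px.
4096 − 3413.3333 = 682.6667 px of bars.
Bar area = 682.6667 × 5120 ≈ 3495253 px.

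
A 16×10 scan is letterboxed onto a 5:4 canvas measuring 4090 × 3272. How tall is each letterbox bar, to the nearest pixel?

358 px

16×10 is wider than 5:4, so it spans the full width.
Content height = 4090 × 10/16 ≈ 2556.25 px.
Black = 3272 − 2556.25 = 715.75 px, or 357.88 per bar.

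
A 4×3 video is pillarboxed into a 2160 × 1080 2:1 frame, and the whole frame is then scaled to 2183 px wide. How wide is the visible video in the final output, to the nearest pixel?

In the 2160×1080 frame the video fills the height: width = 1080 × 4/3 ≈ 1440.00 px.
The frame scales by 2183/2160 = 1.0106; 1440.00 × 1.0106 ≈ 1455.33 px.

1455 px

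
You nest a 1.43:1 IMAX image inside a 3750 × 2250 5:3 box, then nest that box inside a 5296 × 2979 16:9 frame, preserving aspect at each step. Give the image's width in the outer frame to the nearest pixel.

1.43:1 IMAX in 3750×2250: fills the height, so the image is 3217.50 × 2250.00.
5:3 in 5296×2979: fills the height, so the intermediate becomes 4965.00 × 2979.00 — a scale of ×1.3240.
So the image's width is 3217.50 × 1.3240 ≈ 4259.97.

4260 px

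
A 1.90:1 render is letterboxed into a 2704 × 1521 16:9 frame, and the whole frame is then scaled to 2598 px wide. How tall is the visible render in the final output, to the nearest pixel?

Fitted into 2704×1521, the render spans the width; its height is 2704 / 1.900 ≈ 1423.16 px.
Scaling 2704 → 2598 is ×0.9608, so the height becomes 1423.16 × 0.9608 ≈ 1367.37 px.

1367 px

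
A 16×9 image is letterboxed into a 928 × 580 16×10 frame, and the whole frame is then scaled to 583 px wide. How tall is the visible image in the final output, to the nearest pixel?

328 px

In the 928×580 frame the image fills the width: height = 928 × 9/16 ≈ 522.00 px.
The frame scales by 583/928 = 0.6282; 522.00 × 0.6282 ≈ 327.94 px.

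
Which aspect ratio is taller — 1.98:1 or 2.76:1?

1.98 and 2.76; 2.76 > 1.98. The smaller width-to-height ratio is the taller frame.

1.98:1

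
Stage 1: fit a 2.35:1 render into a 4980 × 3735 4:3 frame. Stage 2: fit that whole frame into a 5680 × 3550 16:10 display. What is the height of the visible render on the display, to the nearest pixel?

2014 px

First fit — 2.35:1 into 4980×3735 spans the width: 4980.00 × 2119.15.
4:3 in 5680×3550: fills the height, so the intermediate becomes 4733.33 × 3550.00 — a scale of ×0.9505.
So the render's height is 2119.15 × 0.9505 ≈ 2014.18.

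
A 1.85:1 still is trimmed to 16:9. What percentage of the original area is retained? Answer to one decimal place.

96.1%

The height stays; only width is cut (since 16:9 is narrower than 1.85:1).
Fraction kept = (1.778)/(1.850) ≈ 96.10%.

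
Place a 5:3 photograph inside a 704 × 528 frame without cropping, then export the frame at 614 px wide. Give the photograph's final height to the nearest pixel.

In the 704×528 frame the photograph fills the width: height = 704 × 3/5 ≈ 422.40 px.
Scaling 704 → 614 is ×0.8722, so the height becomes 422.40 × 0.8722 ≈ 368.40 px.

368 px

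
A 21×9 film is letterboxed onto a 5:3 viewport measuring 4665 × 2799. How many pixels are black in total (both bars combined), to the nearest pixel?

Since 2.333 > 1.667, the film is width-limited.
The film is 4665 × 9/21 ≈ 1999.2857 px tall.
Leftover height: 2799 − 1999.2857 = 799.7143 px.
That's 799.7143 × 4665 ≈ 3730667 black pixels.

3730667 pixels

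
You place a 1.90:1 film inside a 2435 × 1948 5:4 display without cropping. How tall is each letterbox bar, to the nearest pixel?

1.90:1 (1.900) > 5:4 (1.250), so the film fills the width.
The film is 2435 / 1.900 ≈ 1281.58 px tall.
Leftover height: 1948 − 1281.58 = 666.42 px → 333.21 each side.

333 px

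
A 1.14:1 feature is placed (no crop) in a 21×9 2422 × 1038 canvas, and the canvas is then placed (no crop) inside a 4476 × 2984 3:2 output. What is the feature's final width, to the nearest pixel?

2187 px

Inside the 2422×1038 canvas the feature is height-limited at 1183.32 × 1038.00.
21×9 in 4476×2984: fills the width, so the intermediate becomes 4476.00 × 1918.29 — a scale of ×1.8481.
Applying the same ×1.8481: 1183.32 → 2186.85.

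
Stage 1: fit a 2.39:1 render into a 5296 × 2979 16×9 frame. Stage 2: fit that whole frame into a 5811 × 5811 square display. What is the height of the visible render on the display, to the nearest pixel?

First fit — 2.39:1 into 5296×2979 spans the width: 5296.00 × 2215.90.
The 16×9 canvas is width-limited in 5811×5811, giving 5811.00 × 3268.69; scale factor 1.0972.
So the render's height is 2215.90 × 1.0972 ≈ 2431.38.

2431 px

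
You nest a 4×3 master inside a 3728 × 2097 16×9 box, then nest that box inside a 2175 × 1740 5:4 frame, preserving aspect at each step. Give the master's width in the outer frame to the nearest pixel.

1631 px

Inside the 3728×2097 canvas the master is height-limited at 2796.00 × 2097.00.
Second fit — the 16×9 canvas into 2175×1740 spans the width: 2175.00 × 1223.44 (×0.5834 from 3728×2097).
Applying the same ×0.5834: 2796.00 → 1631.25.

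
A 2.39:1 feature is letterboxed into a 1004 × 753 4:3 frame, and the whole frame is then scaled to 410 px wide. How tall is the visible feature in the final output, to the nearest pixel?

Fitted into 1004×753, the feature spans the width; its height is 1004 / 2.390 ≈ 420.08 px.
Scaling 1004 → 410 is ×0.4084, so the height becomes 420.08 × 0.4084 ≈ 171.55 px.

172 px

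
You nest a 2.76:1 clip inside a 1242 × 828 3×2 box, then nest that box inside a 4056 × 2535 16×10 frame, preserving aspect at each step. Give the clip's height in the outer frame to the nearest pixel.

1378 px

First fit — 2.76:1 into 1242×828 spans the width: 1242.00 × 450.00.
Second fit — the 3×2 canvas into 4056×2535 spans the height: 3802.50 × 2535.00 (×3.0616 from 1242×828).
The clip scales with it: height 450.00 × 3.0616 ≈ 1377.72.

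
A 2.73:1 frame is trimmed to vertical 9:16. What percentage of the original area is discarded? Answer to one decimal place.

Going from 2.73:1 to vertical 9:16 means cutting width while keeping height.
Area ratio = (0.562)/(2.730) = 20.60%; the remaining 79.40% is cropped out.

79.4%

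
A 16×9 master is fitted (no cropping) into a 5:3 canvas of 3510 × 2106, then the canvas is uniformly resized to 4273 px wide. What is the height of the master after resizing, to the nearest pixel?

In the 3510×2106 frame the master fills the width: height = 3510 × 9/16 ≈ 1974.38 px.
Resizing to 4273 px wide multiplies everything by 1.2174: 1974.38 → 2403.56 px.

2404 px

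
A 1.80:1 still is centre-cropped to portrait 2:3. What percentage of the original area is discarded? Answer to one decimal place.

Going from 1.80:1 to portrait 2:3 means cutting width while keeping height.
(0.667)/(1.800) ≈ 0.370 of the area survives, leaving 62.96% discarded.

63.0%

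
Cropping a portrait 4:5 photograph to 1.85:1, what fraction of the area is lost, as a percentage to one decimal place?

56.8%

The width stays; only height is cut (since 1.85:1 is wider than portrait 4:5).
(0.800)/(1.850) ≈ 0.432 of the area survives, leaving 56.76% discarded.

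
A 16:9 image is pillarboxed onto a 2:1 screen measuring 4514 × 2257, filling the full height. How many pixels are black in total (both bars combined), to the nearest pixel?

Content width = 2257 × 16/9 ≈ 4012.4444 px.
4514 − 4012.4444 = 501.5556 px of bars.
Bar area = 501.5556 × 2257 ≈ 1132011 px.

1132011 pixels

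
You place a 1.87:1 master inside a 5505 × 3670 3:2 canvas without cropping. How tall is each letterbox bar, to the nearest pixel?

1.87:1 (1.870) > 3:2 (1.500), so the master fills the width.
Content height = 5505 / 1.870 ≈ 2943.85 px.
Leftover height: 3670 − 2943.85 = 726.15 px → 363.07 each side.

363 px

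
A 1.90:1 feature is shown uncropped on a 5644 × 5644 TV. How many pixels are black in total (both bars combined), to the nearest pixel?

Since 1.900 > 1.000, the feature is width-limited.
Content height = 5644 / 1.900 ≈ 2970.5263 px.
Leftover height: 5644 − 2970.5263 = 2673.4737 px.
Bar area = 2673.4737 × 5644 ≈ 15089085 px.

15089085 pixels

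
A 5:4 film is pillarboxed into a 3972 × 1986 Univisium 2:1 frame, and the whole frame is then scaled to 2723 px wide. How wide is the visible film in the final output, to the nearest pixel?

1702 px

At 3972×1986 the film is height-limited, so width = 1986 × 5/4 ≈ 2482.50 px.
The frame scales by 2723/3972 = 0.6855; 2482.50 × 0.6855 ≈ 1701.88 px.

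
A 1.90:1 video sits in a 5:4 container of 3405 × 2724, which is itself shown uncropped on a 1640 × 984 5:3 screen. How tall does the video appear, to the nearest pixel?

First fit — 1.90:1 into 3405×2724 spans the width: 3405.00 × 1792.11.
Second fit — the 5:4 canvas into 1640×984 spans the height: 1230.00 × 984.00 (×0.3612 from 3405×2724).
Applying the same ×0.3612: 1792.11 → 647.37.

647 px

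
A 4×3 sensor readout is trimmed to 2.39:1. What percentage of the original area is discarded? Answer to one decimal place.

The width stays; only height is cut (since 2.39:1 is wider than 4×3).
Fraction kept = (1.333)/(2.390) ≈ 55.79%, so 44.21% is lost.

44.2%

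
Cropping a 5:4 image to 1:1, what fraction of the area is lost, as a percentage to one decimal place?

20.0%

The height stays; only width is cut (since 1:1 is narrower than 5:4).
Fraction kept = (1.000)/(1.250) ≈ 80.00%, so 20.00% is lost.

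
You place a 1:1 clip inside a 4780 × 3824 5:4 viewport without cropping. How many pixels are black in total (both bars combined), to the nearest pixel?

3655744 pixels

Since 1.000 < 1.250, the clip is height-limited.
Content width = 3824 × 1/1 ≈ 3824.0000 px.
Black = 4780 − 3824.0000 = 956.0000 px.
Bar area = 956.0000 × 3824 ≈ 3655744 px.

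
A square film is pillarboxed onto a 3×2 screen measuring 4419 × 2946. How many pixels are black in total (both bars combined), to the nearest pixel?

square is narrower than 3×2, so it spans the full height.
Content width = 2946 × 1/1 ≈ 2946.0000 px.
4419 − 2946.0000 = 1473.0000 px of bars.
That's 1473.0000 × 2946 ≈ 4339458 black pixels.

4339458 pixels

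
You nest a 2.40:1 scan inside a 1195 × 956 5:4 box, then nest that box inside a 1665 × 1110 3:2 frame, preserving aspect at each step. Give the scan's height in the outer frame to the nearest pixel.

Inside the 1195×956 canvas the scan is width-limited at 1195.00 × 497.92.
5:4 in 1665×1110: fills the height, so the intermediate becomes 1387.50 × 1110.00 — a scale of ×1.1611.
Applying the same ×1.1611: 497.92 → 578.12.

578 px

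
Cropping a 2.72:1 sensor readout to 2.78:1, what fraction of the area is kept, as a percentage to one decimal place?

The width stays; only height is cut (since 2.78:1 is wider than 2.72:1).
Fraction kept = (2.720)/(2.780) ≈ 97.84%.

97.8%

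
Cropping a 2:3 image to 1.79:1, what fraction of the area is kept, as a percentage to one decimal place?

37.2%

The width stays; only height is cut (since 1.79:1 is wider than 2:3).
Area ratio = (0.667)/(1.790) = 37.24% retained.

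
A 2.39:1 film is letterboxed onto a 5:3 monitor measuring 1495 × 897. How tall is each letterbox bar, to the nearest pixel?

136 px

Since 2.390 > 1.667, the film is width-limited.
Content height = 1495 / 2.390 ≈ 625.52 px.
Leftover height: 897 − 625.52 = 271.48 px → 135.74 each side.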